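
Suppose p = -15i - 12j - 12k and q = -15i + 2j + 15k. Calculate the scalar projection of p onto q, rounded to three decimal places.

0.986

p · q = (-15)·(-15) + (-12)·2 + (-12)·15 = 225 - 24 - 180 = 21
|q| = √(225 + 4 + 225) = √454 ≈ 21.3073
comp_q p = 21 / √454 ≈ 0.986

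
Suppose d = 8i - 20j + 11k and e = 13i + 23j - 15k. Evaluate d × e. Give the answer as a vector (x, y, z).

i: (-20)·(-15) - 11·23 = 300 - 253 = 47
j: 11·13 - 8·(-15) = 143 - (-120) = 263
k: 8·23 - (-20)·13 = 184 - (-260) = 444
d × e = (47, 263, 444)

(47, 263, 444)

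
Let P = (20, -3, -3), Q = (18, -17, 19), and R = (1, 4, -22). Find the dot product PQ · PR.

-478

PQ = Q − P = (-2, -14, 22)
PR = R − P = (-19, 7, -19)
PQ · PR = (-2)·(-19) + (-14)·7 + 22·(-19) = 38 - 98 - 418 = -478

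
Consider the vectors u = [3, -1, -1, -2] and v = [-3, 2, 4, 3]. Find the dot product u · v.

u · v = 3·(-3) + (-1)·2 + (-1)·4 + (-2)·3 = -9 - 2 - 4 - 6 = -21

-21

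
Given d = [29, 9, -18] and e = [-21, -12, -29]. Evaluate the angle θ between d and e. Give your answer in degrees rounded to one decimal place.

d · e = 29·(-21) + 9·(-12) + (-18)·(-29) = -609 - 108 + 522 = -195
|d|² = 841 + 81 + 324 = 1246,  |d| = √1246 ≈ 35.298725
|e|² = 441 + 144 + 841 = 1426,  |e| = √1426 ≈ 37.762415
cos θ = -195 / (35.298725 · 37.762415) ≈ -0.14629
θ = arccos(-0.14629) ≈ 98.4°

98.4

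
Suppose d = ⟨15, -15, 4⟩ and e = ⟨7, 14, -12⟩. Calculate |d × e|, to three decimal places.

397.322

i: (-15)·(-12) - 4·14 = 180 - 56 = 124
j: 4·7 - 15·(-12) = 28 - (-180) = 208
k: 15·14 - (-15)·7 = 210 - (-105) = 315
d × e = (124, 208, 315)
|d × e| = √(124² + 208² + 315²) = √157865 ≈ 397.3223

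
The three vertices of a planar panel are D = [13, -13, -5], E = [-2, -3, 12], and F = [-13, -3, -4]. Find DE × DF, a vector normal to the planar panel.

DE = (-15, 10, 17)
DF = (-26, 10, 1)
i: 10·1 - 17·10 = 10 - 170 = -160
j: 17·(-26) - (-15)·1 = -442 - (-15) = -427
k: (-15)·10 - 10·(-26) = -150 - (-260) = 110
DE × DF = (-160, -427, 110)

(-160, -427, 110)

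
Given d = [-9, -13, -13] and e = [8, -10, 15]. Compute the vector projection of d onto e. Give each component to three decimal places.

d · e = (-9)·8 + (-13)·(-10) + (-13)·15 = -72 + 130 - 195 = -137
|e|² = 64 + 100 + 225 = 389
proj_e d = (-137/389) · (8, -10, 15) ≈ (-2.817, 3.522, -5.283)

(-2.817, 3.522, -5.283)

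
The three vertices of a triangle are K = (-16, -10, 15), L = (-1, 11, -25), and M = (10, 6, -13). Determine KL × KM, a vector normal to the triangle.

(52, -620, -306)

KL = (15, 21, -40)
KM = (26, 16, -28)
i: 21·(-28) - (-40)·16 = -588 - (-640) = 52
j: (-40)·26 - 15·(-28) = -1040 - (-420) = -620
k: 15·16 - 21·26 = 240 - 546 = -306
KL × KM = (52, -620, -306)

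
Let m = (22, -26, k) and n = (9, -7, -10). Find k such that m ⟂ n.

38

m · n = 22·9 + (-26)·(-7) + k·(-10) = 380 - 10k
Set equal to 0: -10k = -380, so k = 38.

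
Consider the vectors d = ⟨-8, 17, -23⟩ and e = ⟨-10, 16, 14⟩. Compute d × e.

i: 17·14 - (-23)·16 = 238 - (-368) = 606
j: (-23)·(-10) - (-8)·14 = 230 - (-112) = 342
k: (-8)·16 - 17·(-10) = -128 - (-170) = 42
d × e = (606, 342, 42)

(606, 342, 42)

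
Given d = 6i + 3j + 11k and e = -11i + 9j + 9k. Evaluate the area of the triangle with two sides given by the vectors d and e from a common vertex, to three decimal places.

104.137

i: 3·9 - 11·9 = 27 - 99 = -72
j: 11·(-11) - 6·9 = -121 - 54 = -175
k: 6·9 - 3·(-11) = 54 - (-33) = 87
d × e = (-72, -175, 87)
|d × e| = √((-72)² + (-175)² + 87²) = √43378 ≈ 208.2739
area = ½ · 208.2739 ≈ 104.137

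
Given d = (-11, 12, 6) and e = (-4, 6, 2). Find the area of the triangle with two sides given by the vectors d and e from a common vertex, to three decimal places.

i: 12·2 - 6·6 = 24 - 36 = -12
j: 6·(-4) - (-11)·2 = -24 - (-22) = -2
k: (-11)·6 - 12·(-4) = -66 - (-48) = -18
d × e = (-12, -2, -18)
|d × e| = √((-12)² + (-2)² + (-18)²) = √472 ≈ 21.7256
area = ½ · 21.7256 ≈ 10.863

10.863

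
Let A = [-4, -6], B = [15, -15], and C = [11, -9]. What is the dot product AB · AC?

312

AB = B − A = (19, -9)
AC = C − A = (15, -3)
AB · AC = 19·15 + (-9)·(-3) = 285 + 27 = 312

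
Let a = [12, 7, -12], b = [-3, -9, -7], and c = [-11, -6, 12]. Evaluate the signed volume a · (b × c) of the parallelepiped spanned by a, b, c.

b × c:
i: (-9)·12 - (-7)·(-6) = -108 - 42 = -150
j: (-7)·(-11) - (-3)·12 = 77 - (-36) = 113
k: (-3)·(-6) - (-9)·(-11) = 18 - 99 = -81
b × c = (-150, 113, -81)
a · (b × c) = 12·(-150) + 7·113 + (-12)·(-81) = -1800 + 791 + 972 = -37

-37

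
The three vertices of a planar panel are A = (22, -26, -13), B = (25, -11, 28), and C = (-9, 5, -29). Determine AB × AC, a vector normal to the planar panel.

AB = (3, 15, 41)
AC = (-31, 31, -16)
i: 15·(-16) - 41·31 = -240 - 1271 = -1511
j: 41·(-31) - 3·(-16) = -1271 - (-48) = -1223
k: 3·31 - 15·(-31) = 93 - (-465) = 558
AB × AC = (-1511, -1223, 558)

(-1511, -1223, 558)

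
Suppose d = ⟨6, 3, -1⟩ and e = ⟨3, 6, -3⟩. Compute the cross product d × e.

(-3, 15, 27)

i: 3·(-3) - (-1)·6 = -9 - (-6) = -3
j: (-1)·3 - 6·(-3) = -3 - (-18) = 15
k: 6·6 - 3·3 = 36 - 9 = 27
d × e = (-3, 15, 27)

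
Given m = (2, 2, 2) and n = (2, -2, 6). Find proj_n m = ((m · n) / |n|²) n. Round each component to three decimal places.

m · n = 2·2 + 2·(-2) + 2·6 = 4 - 4 + 12 = 12
|n|² = 4 + 4 + 36 = 44
proj_n m = (12/44) · (2, -2, 6) ≈ (0.545, -0.545, 1.636)

(0.545, -0.545, 1.636)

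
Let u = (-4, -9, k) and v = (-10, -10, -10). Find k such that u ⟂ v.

13

u · v = (-4)·(-10) + (-9)·(-10) + k·(-10) = 130 - 10k
Set equal to 0: -10k = -130, so k = 13.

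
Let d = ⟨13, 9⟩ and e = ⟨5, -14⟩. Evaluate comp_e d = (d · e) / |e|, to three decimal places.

-4.103

d · e = 13·5 + 9·(-14) = 65 - 126 = -61
|e| = √(25 + 196) = √221 ≈ 14.8661
comp_e d = -61 / √221 ≈ -4.103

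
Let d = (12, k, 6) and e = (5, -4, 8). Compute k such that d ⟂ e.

d · e = 12·5 + k·(-4) + 6·8 = 108 - 4k
Set equal to 0: -4k = -108, so k = 27.

27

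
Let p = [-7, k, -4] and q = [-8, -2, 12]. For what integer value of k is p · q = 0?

4

p · q = (-7)·(-8) + k·(-2) + (-4)·12 = 8 - 2k
Set equal to 0: -2k = -8, so k = 4.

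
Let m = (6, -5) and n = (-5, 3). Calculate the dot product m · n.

-45

m · n = 6·(-5) + (-5)·3 = -30 - 15 = -45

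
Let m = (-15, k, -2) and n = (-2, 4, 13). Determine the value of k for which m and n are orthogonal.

-1

m · n = (-15)·(-2) + k·4 + (-2)·13 = 4 + 4k
Set equal to 0: 4k = -4, so k = -1.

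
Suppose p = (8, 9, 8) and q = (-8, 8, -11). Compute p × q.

(-163, 24, 136)

i: 9·(-11) - 8·8 = -99 - 64 = -163
j: 8·(-8) - 8·(-11) = -64 - (-88) = 24
k: 8·8 - 9·(-8) = 64 - (-72) = 136
p × q = (-163, 24, 136)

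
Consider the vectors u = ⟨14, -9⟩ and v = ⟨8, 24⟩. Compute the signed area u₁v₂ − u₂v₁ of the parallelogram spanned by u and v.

14·24 - (-9)·8 = 336 - (-72) = 408

408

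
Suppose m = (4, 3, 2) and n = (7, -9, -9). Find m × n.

(-9, 50, -57)

i: 3·(-9) - 2·(-9) = -27 - (-18) = -9
j: 2·7 - 4·(-9) = 14 - (-36) = 50
k: 4·(-9) - 3·7 = -36 - 21 = -57
m × n = (-9, 50, -57)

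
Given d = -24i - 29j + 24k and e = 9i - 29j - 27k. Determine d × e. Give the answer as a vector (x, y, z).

i: (-29)·(-27) - 24·(-29) = 783 - (-696) = 1479
j: 24·9 - (-24)·(-27) = 216 - 648 = -432
k: (-24)·(-29) - (-29)·9 = 696 - (-261) = 957
d × e = (1479, -432, 957)

(1479, -432, 957)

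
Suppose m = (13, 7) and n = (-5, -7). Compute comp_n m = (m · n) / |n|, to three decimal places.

-13.252

m · n = 13·(-5) + 7·(-7) = -65 - 49 = -114
|n| = √(25 + 49) = √74 ≈ 8.6023
comp_n m = -114 / √74 ≈ -13.252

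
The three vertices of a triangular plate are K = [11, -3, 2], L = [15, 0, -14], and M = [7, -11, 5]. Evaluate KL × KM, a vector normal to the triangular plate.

(-119, 52, -20)

KL = (4, 3, -16)
KM = (-4, -8, 3)
i: 3·3 - (-16)·(-8) = 9 - 128 = -119
j: (-16)·(-4) - 4·3 = 64 - 12 = 52
k: 4·(-8) - 3·(-4) = -32 - (-12) = -20
KL × KM = (-119, 52, -20)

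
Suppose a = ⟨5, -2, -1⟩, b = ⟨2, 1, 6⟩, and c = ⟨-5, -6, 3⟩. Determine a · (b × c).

274

b × c:
i: 1·3 - 6·(-6) = 3 - (-36) = 39
j: 6·(-5) - 2·3 = -30 - 6 = -36
k: 2·(-6) - 1·(-5) = -12 - (-5) = -7
b × c = (39, -36, -7)
a · (b × c) = 5·39 + (-2)·(-36) + (-1)·(-7) = 195 + 72 + 7 = 274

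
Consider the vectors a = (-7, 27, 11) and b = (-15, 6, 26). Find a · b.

a · b = (-7)·(-15) + 27·6 + 11·26 = 105 + 162 + 286 = 553

553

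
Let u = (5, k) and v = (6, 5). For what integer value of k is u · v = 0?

-6

u · v = 5·6 + k·5 = 30 + 5k
Set equal to 0: 5k = -30, so k = -6.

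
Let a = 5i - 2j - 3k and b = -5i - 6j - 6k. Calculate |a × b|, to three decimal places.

i: (-2)·(-6) - (-3)·(-6) = 12 - 18 = -6
j: (-3)·(-5) - 5·(-6) = 15 - (-30) = 45
k: 5·(-6) - (-2)·(-5) = -30 - 10 = -40
a × b = (-6, 45, -40)
|a × b| = √((-6)² + 45² + (-40)²) = √3661 ≈ 60.5062

60.506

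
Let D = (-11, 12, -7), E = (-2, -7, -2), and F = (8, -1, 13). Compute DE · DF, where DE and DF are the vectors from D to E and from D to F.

DE = E − D = (9, -19, 5)
DF = F − D = (19, -13, 20)
DE · DF = 9·19 + (-19)·(-13) + 5·20 = 171 + 247 + 100 = 518

518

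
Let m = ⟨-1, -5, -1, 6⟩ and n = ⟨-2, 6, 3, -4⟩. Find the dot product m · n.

-55

m · n = (-1)·(-2) + (-5)·6 + (-1)·3 + 6·(-4) = 2 - 30 - 3 - 24 = -55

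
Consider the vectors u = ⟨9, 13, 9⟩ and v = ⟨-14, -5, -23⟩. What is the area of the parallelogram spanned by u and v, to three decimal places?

299.743

i: 13·(-23) - 9·(-5) = -299 - (-45) = -254
j: 9·(-14) - 9·(-23) = -126 - (-207) = 81
k: 9·(-5) - 13·(-14) = -45 - (-182) = 137
u × v = (-254, 81, 137)
|u × v| = √((-254)² + 81² + 137²) = √89846 ≈ 299.7432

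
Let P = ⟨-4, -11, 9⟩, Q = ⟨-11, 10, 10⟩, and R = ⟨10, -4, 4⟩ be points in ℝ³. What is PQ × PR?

PQ = (-7, 21, 1)
PR = (14, 7, -5)
i: 21·(-5) - 1·7 = -105 - 7 = -112
j: 1·14 - (-7)·(-5) = 14 - 35 = -21
k: (-7)·7 - 21·14 = -49 - 294 = -343
PQ × PR = (-112, -21, -343)

(-112, -21, -343)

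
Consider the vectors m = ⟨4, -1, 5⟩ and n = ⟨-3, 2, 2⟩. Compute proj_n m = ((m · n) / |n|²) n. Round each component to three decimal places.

m · n = 4·(-3) + (-1)·2 + 5·2 = -12 - 2 + 10 = -4
|n|² = 9 + 4 + 4 = 17
proj_n m = (-4/17) · (-3, 2, 2) ≈ (0.706, -0.471, -0.471)

(0.706, -0.471, -0.471)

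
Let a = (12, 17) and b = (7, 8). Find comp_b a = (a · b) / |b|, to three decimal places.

a · b = 12·7 + 17·8 = 84 + 136 = 220
|b| = √(49 + 64) = √113 ≈ 10.6301
comp_b a = 220 / √113 ≈ 20.696

20.696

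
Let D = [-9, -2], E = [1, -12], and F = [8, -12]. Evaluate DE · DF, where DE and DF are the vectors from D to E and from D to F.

DE = E − D = (10, -10)
DF = F − D = (17, -10)
DE · DF = 10·17 + (-10)·(-10) = 170 + 100 = 270

270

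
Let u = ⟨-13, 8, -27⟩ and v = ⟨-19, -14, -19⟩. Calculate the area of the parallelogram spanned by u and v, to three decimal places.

i: 8·(-19) - (-27)·(-14) = -152 - 378 = -530
j: (-27)·(-19) - (-13)·(-19) = 513 - 247 = 266
k: (-13)·(-14) - 8·(-19) = 182 - (-152) = 334
u × v = (-530, 266, 334)
|u × v| = √((-530)² + 266² + 334²) = √463212 ≈ 680.5968

680.597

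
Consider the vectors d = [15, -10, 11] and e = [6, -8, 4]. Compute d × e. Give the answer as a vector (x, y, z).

(48, 6, -60)

i: (-10)·4 - 11·(-8) = -40 - (-88) = 48
j: 11·6 - 15·4 = 66 - 60 = 6
k: 15·(-8) - (-10)·6 = -120 - (-60) = -60
d × e = (48, 6, -60)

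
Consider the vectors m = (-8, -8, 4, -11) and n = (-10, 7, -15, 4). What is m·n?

-80

m · n = (-8)·(-10) + (-8)·7 + 4·(-15) + (-11)·4 = 80 - 56 - 60 - 44 = -80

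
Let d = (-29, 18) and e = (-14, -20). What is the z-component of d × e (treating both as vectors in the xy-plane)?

832

(-29)·(-20) - 18·(-14) = 580 - (-252) = 832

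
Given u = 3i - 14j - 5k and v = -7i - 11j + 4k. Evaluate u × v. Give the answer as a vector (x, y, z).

i: (-14)·4 - (-5)·(-11) = -56 - 55 = -111
j: (-5)·(-7) - 3·4 = 35 - 12 = 23
k: 3·(-11) - (-14)·(-7) = -33 - 98 = -131
u × v = (-111, 23, -131)

(-111, 23, -131)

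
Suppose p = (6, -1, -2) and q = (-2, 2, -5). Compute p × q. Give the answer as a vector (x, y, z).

i: (-1)·(-5) - (-2)·2 = 5 - (-4) = 9
j: (-2)·(-2) - 6·(-5) = 4 - (-30) = 34
k: 6·2 - (-1)·(-2) = 12 - 2 = 10
p × q = (9, 34, 10)

(9, 34, 10)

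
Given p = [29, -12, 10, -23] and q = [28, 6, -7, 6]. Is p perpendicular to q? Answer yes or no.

no

p · q = 29·28 + (-12)·6 + 10·(-7) + (-23)·6 = 812 - 72 - 70 - 138 = 532
Nonzero, so the vectors are not orthogonal.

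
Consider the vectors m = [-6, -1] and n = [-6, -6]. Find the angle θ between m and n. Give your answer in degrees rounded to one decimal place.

m · n = (-6)·(-6) + (-1)·(-6) = 36 + 6 = 42
|m|² = 36 + 1 = 37,  |m| = √37 ≈ 6.082763
|n|² = 36 + 36 = 72,  |n| = √72 ≈ 8.485281
cos θ = 42 / (6.082763 · 8.485281) ≈ 0.81373
θ = arccos(0.81373) ≈ 35.5°

35.5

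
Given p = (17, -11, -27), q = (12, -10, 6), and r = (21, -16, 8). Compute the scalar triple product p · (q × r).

-544

q × r:
i: (-10)·8 - 6·(-16) = -80 - (-96) = 16
j: 6·21 - 12·8 = 126 - 96 = 30
k: 12·(-16) - (-10)·21 = -192 - (-210) = 18
q × r = (16, 30, 18)
p · (q × r) = 17·16 + (-11)·30 + (-27)·18 = 272 - 330 - 486 = -544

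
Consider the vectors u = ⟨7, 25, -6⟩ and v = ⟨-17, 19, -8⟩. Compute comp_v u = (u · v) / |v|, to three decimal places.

15.119

u · v = 7·(-17) + 25·19 + (-6)·(-8) = -119 + 475 + 48 = 404
|v| = √(289 + 361 + 64) = √714 ≈ 26.7208
comp_v u = 404 / √714 ≈ 15.119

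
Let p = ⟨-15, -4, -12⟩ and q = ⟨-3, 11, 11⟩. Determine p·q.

-131

p · q = (-15)·(-3) + (-4)·11 + (-12)·11 = 45 - 44 - 132 = -131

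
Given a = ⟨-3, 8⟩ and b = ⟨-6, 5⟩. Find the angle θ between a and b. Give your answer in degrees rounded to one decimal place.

a · b = (-3)·(-6) + 8·5 = 18 + 40 = 58
|a|² = 9 + 64 = 73,  |a| = √73 ≈ 8.544004
|b|² = 36 + 25 = 61,  |b| = √61 ≈ 7.810250
cos θ = 58 / (8.544004 · 7.810250) ≈ 0.86916
θ = arccos(0.86916) ≈ 29.6°

29.6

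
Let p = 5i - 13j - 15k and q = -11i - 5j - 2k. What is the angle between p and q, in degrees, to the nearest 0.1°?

p · q = 5·(-11) + (-13)·(-5) + (-15)·(-2) = -55 + 65 + 30 = 40
|p|² = 25 + 169 + 225 = 419,  |p| = √419 ≈ 20.469489
|q|² = 121 + 25 + 4 = 150,  |q| = √150 ≈ 12.247449
cos θ = 40 / (20.469489 · 12.247449) ≈ 0.15955
θ = arccos(0.15955) ≈ 80.8°

80.8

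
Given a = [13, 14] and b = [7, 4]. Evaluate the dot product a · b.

147

a · b = 13·7 + 14·4 = 91 + 56 = 147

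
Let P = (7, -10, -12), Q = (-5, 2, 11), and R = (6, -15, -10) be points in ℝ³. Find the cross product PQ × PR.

(139, 1, 72)

PQ = (-12, 12, 23)
PR = (-1, -5, 2)
i: 12·2 - 23·(-5) = 24 - (-115) = 139
j: 23·(-1) - (-12)·2 = -23 - (-24) = 1
k: (-12)·(-5) - 12·(-1) = 60 - (-12) = 72
PQ × PR = (139, 1, 72)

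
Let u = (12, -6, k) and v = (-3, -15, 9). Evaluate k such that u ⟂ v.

u · v = 12·(-3) + (-6)·(-15) + k·9 = 54 + 9k
Set equal to 0: 9k = -54, so k = -6.

-6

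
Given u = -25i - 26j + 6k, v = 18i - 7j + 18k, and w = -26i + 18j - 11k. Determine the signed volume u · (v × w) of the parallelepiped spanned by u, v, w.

14047

v × w:
i: (-7)·(-11) - 18·18 = 77 - 324 = -247
j: 18·(-26) - 18·(-11) = -468 - (-198) = -270
k: 18·18 - (-7)·(-26) = 324 - 182 = 142
v × w = (-247, -270, 142)
u · (v × w) = (-25)·(-247) + (-26)·(-270) + 6·142 = 6175 + 7020 + 852 = 14047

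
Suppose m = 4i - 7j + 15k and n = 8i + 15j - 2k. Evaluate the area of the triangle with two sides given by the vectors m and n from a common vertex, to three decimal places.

136.346

i: (-7)·(-2) - 15·15 = 14 - 225 = -211
j: 15·8 - 4·(-2) = 120 - (-8) = 128
k: 4·15 - (-7)·8 = 60 - (-56) = 116
m × n = (-211, 128, 116)
|m × n| = √((-211)² + 128² + 116²) = √74361 ≈ 272.6921
area = ½ · 272.6921 ≈ 136.346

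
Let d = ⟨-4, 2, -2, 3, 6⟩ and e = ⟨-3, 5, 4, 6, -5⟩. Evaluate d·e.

2

d · e = (-4)·(-3) + 2·5 + (-2)·4 + 3·6 + 6·(-5) = 12 + 10 - 8 + 18 - 30 = 2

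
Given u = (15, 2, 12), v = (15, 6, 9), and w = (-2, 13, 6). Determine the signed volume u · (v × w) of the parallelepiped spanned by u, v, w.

v × w:
i: 6·6 - 9·13 = 36 - 117 = -81
j: 9·(-2) - 15·6 = -18 - 90 = -108
k: 15·13 - 6·(-2) = 195 - (-12) = 207
v × w = (-81, -108, 207)
u · (v × w) = 15·(-81) + 2·(-108) + 12·207 = -1215 - 216 + 2484 = 1053

1053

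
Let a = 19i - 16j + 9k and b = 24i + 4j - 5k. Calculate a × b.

i: (-16)·(-5) - 9·4 = 80 - 36 = 44
j: 9·24 - 19·(-5) = 216 - (-95) = 311
k: 19·4 - (-16)·24 = 76 - (-384) = 460
a × b = (44, 311, 460)

(44, 311, 460)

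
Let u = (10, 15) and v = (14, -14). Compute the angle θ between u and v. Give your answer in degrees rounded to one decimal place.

u · v = 10·14 + 15·(-14) = 140 - 210 = -70
|u|² = 100 + 225 = 325,  |u| = √325 ≈ 18.027756
|v|² = 196 + 196 = 392,  |v| = √392 ≈ 19.798990
cos θ = -70 / (18.027756 · 19.798990) ≈ -0.19612
θ = arccos(-0.19612) ≈ 101.3°

101.3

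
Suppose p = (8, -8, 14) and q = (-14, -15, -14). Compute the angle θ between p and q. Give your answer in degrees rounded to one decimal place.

p · q = 8·(-14) + (-8)·(-15) + 14·(-14) = -112 + 120 - 196 = -188
|p|² = 64 + 64 + 196 = 324,  |p| = √324 ≈ 18.000000
|q|² = 196 + 225 + 196 = 617,  |q| = √617 ≈ 24.839485
cos θ = -188 / (18.000000 · 24.839485) ≈ -0.42048
θ = arccos(-0.42048) ≈ 114.9°

114.9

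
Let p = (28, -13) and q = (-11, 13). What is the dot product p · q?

p · q = 28·(-11) + (-13)·13 = -308 - 169 = -477

-477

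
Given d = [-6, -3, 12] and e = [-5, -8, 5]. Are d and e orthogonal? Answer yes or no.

d · e = (-6)·(-5) + (-3)·(-8) + 12·5 = 30 + 24 + 60 = 114
Nonzero, so the vectors are not orthogonal.

no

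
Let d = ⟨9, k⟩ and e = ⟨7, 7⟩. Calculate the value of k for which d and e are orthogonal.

d · e = 9·7 + k·7 = 63 + 7k
Set equal to 0: 7k = -63, so k = -9.

-9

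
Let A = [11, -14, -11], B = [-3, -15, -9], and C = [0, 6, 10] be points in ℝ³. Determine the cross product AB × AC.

AB = (-14, -1, 2)
AC = (-11, 20, 21)
i: (-1)·21 - 2·20 = -21 - 40 = -61
j: 2·(-11) - (-14)·21 = -22 - (-294) = 272
k: (-14)·20 - (-1)·(-11) = -280 - 11 = -291
AB × AC = (-61, 272, -291)

(-61, 272, -291)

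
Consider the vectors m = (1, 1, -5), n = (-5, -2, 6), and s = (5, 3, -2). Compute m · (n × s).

31

n × s:
i: (-2)·(-2) - 6·3 = 4 - 18 = -14
j: 6·5 - (-5)·(-2) = 30 - 10 = 20
k: (-5)·3 - (-2)·5 = -15 - (-10) = -5
n × s = (-14, 20, -5)
m · (n × s) = 1·(-14) + 1·20 + (-5)·(-5) = -14 + 20 + 25 = 31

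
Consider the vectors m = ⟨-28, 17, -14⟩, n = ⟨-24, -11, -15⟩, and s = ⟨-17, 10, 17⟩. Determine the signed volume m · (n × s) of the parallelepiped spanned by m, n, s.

n × s:
i: (-11)·17 - (-15)·10 = -187 - (-150) = -37
j: (-15)·(-17) - (-24)·17 = 255 - (-408) = 663
k: (-24)·10 - (-11)·(-17) = -240 - 187 = -427
n × s = (-37, 663, -427)
m · (n × s) = (-28)·(-37) + 17·663 + (-14)·(-427) = 1036 + 11271 + 5978 = 18285

18285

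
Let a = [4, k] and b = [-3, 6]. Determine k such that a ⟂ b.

2

a · b = 4·(-3) + k·6 = -12 + 6k
Set equal to 0: 6k = 12, so k = 2.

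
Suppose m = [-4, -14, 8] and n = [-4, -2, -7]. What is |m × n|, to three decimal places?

137.477

i: (-14)·(-7) - 8·(-2) = 98 - (-16) = 114
j: 8·(-4) - (-4)·(-7) = -32 - 28 = -60
k: (-4)·(-2) - (-14)·(-4) = 8 - 56 = -48
m × n = (114, -60, -48)
|m × n| = √(114² + (-60)² + (-48)²) = √18900 ≈ 137.4773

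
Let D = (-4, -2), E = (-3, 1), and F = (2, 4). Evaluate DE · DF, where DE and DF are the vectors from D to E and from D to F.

24

DE = E − D = (1, 3)
DF = F − D = (6, 6)
DE · DF = 1·6 + 3·6 = 6 + 18 = 24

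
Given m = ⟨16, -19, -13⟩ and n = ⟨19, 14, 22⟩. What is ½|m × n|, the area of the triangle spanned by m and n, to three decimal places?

434.949

i: (-19)·22 - (-13)·14 = -418 - (-182) = -236
j: (-13)·19 - 16·22 = -247 - 352 = -599
k: 16·14 - (-19)·19 = 224 - (-361) = 585
m × n = (-236, -599, 585)
|m × n| = √((-236)² + (-599)² + 585²) = √756722 ≈ 869.8977
area = ½ · 869.8977 ≈ 434.949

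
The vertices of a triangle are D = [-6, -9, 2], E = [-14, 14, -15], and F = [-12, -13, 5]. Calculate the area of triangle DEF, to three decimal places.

DE = (-8, 23, -17),  DF = (-6, -4, 3)
i: 23·3 - (-17)·(-4) = 69 - 68 = 1
j: (-17)·(-6) - (-8)·3 = 102 - (-24) = 126
k: (-8)·(-4) - 23·(-6) = 32 - (-138) = 170
DE × DF = (1, 126, 170)
|DE × DF| = √44777 ≈ 211.6058
area = ½ · 211.6058 ≈ 105.803

105.803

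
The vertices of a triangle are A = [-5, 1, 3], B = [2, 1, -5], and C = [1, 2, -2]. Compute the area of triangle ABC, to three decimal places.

8.396

AB = (7, 0, -8),  AC = (6, 1, -5)
i: 0·(-5) - (-8)·1 = 0 - (-8) = 8
j: (-8)·6 - 7·(-5) = -48 - (-35) = -13
k: 7·1 - 0·6 = 7 - 0 = 7
AB × AC = (8, -13, 7)
|AB × AC| = √282 ≈ 16.7929
area = ½ · 16.7929 ≈ 8.396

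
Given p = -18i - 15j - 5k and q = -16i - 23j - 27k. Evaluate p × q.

(290, -406, 174)

i: (-15)·(-27) - (-5)·(-23) = 405 - 115 = 290
j: (-5)·(-16) - (-18)·(-27) = 80 - 486 = -406
k: (-18)·(-23) - (-15)·(-16) = 414 - 240 = 174
p × q = (290, -406, 174)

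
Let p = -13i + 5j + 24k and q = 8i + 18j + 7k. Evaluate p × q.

(-397, 283, -274)

i: 5·7 - 24·18 = 35 - 432 = -397
j: 24·8 - (-13)·7 = 192 - (-91) = 283
k: (-13)·18 - 5·8 = -234 - 40 = -274
p × q = (-397, 283, -274)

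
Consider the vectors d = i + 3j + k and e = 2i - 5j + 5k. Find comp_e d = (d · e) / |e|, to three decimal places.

-1.089

d · e = 1·2 + 3·(-5) + 1·5 = 2 - 15 + 5 = -8
|e| = √(4 + 25 + 25) = √54 ≈ 7.3485
comp_e d = -8 / √54 ≈ -1.089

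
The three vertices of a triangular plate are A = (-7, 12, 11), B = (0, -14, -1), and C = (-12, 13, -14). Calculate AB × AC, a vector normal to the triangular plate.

(662, 235, -123)

AB = (7, -26, -12)
AC = (-5, 1, -25)
i: (-26)·(-25) - (-12)·1 = 650 - (-12) = 662
j: (-12)·(-5) - 7·(-25) = 60 - (-175) = 235
k: 7·1 - (-26)·(-5) = 7 - 130 = -123
AB × AC = (662, 235, -123)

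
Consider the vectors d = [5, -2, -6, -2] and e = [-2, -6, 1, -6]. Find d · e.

8

d · e = 5·(-2) + (-2)·(-6) + (-6)·1 + (-2)·(-6) = -10 + 12 - 6 + 12 = 8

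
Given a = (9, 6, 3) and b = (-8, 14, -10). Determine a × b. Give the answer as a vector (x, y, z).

i: 6·(-10) - 3·14 = -60 - 42 = -102
j: 3·(-8) - 9·(-10) = -24 - (-90) = 66
k: 9·14 - 6·(-8) = 126 - (-48) = 174
a × b = (-102, 66, 174)

(-102, 66, 174)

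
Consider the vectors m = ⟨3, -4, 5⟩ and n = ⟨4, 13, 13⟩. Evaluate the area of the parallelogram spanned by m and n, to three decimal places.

i: (-4)·13 - 5·13 = -52 - 65 = -117
j: 5·4 - 3·13 = 20 - 39 = -19
k: 3·13 - (-4)·4 = 39 - (-16) = 55
m × n = (-117, -19, 55)
|m × n| = √((-117)² + (-19)² + 55²) = √17075 ≈ 130.6713

130.671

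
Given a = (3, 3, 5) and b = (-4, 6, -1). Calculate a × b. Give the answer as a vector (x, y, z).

(-33, -17, 30)

i: 3·(-1) - 5·6 = -3 - 30 = -33
j: 5·(-4) - 3·(-1) = -20 - (-3) = -17
k: 3·6 - 3·(-4) = 18 - (-12) = 30
a × b = (-33, -17, 30)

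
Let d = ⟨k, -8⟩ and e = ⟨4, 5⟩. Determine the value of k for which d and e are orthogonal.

d · e = k·4 + (-8)·5 = -40 + 4k
Set equal to 0: 4k = 40, so k = 10.

10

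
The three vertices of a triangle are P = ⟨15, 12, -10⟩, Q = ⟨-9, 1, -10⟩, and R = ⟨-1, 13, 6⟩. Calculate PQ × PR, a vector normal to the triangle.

(-176, 384, -200)

PQ = (-24, -11, 0)
PR = (-16, 1, 16)
i: (-11)·16 - 0·1 = -176 - 0 = -176
j: 0·(-16) - (-24)·16 = 0 - (-384) = 384
k: (-24)·1 - (-11)·(-16) = -24 - 176 = -200
PQ × PR = (-176, 384, -200)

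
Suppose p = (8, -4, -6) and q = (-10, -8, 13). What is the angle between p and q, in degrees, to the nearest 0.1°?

p · q = 8·(-10) + (-4)·(-8) + (-6)·13 = -80 + 32 - 78 = -126
|p|² = 64 + 16 + 36 = 116,  |p| = √116 ≈ 10.770330
|q|² = 100 + 64 + 169 = 333,  |q| = √333 ≈ 18.248288
cos θ = -126 / (10.770330 · 18.248288) ≈ -0.64109
θ = arccos(-0.64109) ≈ 129.9°

129.9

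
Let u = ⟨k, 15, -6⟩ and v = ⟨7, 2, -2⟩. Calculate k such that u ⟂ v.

u · v = k·7 + 15·2 + (-6)·(-2) = 42 + 7k
Set equal to 0: 7k = -42, so k = -6.

-6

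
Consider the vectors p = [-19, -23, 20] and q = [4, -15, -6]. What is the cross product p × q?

(438, -34, 377)

i: (-23)·(-6) - 20·(-15) = 138 - (-300) = 438
j: 20·4 - (-19)·(-6) = 80 - 114 = -34
k: (-19)·(-15) - (-23)·4 = 285 - (-92) = 377
p × q = (438, -34, 377)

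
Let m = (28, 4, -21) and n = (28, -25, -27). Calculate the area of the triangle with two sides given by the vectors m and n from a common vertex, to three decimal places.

521.598

i: 4·(-27) - (-21)·(-25) = -108 - 525 = -633
j: (-21)·28 - 28·(-27) = -588 - (-756) = 168
k: 28·(-25) - 4·28 = -700 - 112 = -812
m × n = (-633, 168, -812)
|m × n| = √((-633)² + 168² + (-812)²) = √1088257 ≈ 1043.1956
area = ½ · 1043.1956 ≈ 521.598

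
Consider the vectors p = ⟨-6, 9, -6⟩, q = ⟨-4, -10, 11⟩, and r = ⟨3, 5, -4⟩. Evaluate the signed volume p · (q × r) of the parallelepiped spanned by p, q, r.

183

q × r:
i: (-10)·(-4) - 11·5 = 40 - 55 = -15
j: 11·3 - (-4)·(-4) = 33 - 16 = 17
k: (-4)·5 - (-10)·3 = -20 - (-30) = 10
q × r = (-15, 17, 10)
p · (q × r) = (-6)·(-15) + 9·17 + (-6)·10 = 90 + 153 - 60 = 183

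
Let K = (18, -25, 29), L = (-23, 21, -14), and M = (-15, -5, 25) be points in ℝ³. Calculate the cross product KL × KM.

(676, 1255, 698)

KL = (-41, 46, -43)
KM = (-33, 20, -4)
i: 46·(-4) - (-43)·20 = -184 - (-860) = 676
j: (-43)·(-33) - (-41)·(-4) = 1419 - 164 = 1255
k: (-41)·20 - 46·(-33) = -820 - (-1518) = 698
KL × KM = (676, 1255, 698)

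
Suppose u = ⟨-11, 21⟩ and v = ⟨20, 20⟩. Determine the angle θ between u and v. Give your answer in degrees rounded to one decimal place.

72.6

u · v = (-11)·20 + 21·20 = -220 + 420 = 200
|u|² = 121 + 441 = 562,  |u| = √562 ≈ 23.706539
|v|² = 400 + 400 = 800,  |v| = √800 ≈ 28.284271
cos θ = 200 / (23.706539 · 28.284271) ≈ 0.29827
θ = arccos(0.29827) ≈ 72.6°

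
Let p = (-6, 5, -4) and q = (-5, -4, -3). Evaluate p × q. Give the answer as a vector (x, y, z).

i: 5·(-3) - (-4)·(-4) = -15 - 16 = -31
j: (-4)·(-5) - (-6)·(-3) = 20 - 18 = 2
k: (-6)·(-4) - 5·(-5) = 24 - (-25) = 49
p × q = (-31, 2, 49)

(-31, 2, 49)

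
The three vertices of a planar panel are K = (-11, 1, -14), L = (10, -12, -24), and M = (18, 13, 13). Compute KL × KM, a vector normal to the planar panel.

(-231, -857, 629)

KL = (21, -13, -10)
KM = (29, 12, 27)
i: (-13)·27 - (-10)·12 = -351 - (-120) = -231
j: (-10)·29 - 21·27 = -290 - 567 = -857
k: 21·12 - (-13)·29 = 252 - (-377) = 629
KL × KM = (-231, -857, 629)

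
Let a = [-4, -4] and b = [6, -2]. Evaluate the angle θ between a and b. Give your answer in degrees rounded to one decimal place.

a · b = (-4)·6 + (-4)·(-2) = -24 + 8 = -16
|a|² = 16 + 16 = 32,  |a| = √32 ≈ 5.656854
|b|² = 36 + 4 = 40,  |b| = √40 ≈ 6.324555
cos θ = -16 / (5.656854 · 6.324555) ≈ -0.44721
θ = arccos(-0.44721) ≈ 116.6°

116.6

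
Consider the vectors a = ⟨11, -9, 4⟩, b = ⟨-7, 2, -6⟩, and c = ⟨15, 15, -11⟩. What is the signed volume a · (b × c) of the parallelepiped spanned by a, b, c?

1711

b × c:
i: 2·(-11) - (-6)·15 = -22 - (-90) = 68
j: (-6)·15 - (-7)·(-11) = -90 - 77 = -167
k: (-7)·15 - 2·15 = -105 - 30 = -135
b × c = (68, -167, -135)
a · (b × c) = 11·68 + (-9)·(-167) + 4·(-135) = 748 + 1503 - 540 = 1711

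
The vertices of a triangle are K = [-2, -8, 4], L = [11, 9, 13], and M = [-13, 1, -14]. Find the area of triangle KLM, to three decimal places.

KL = (13, 17, 9),  KM = (-11, 9, -18)
i: 17·(-18) - 9·9 = -306 - 81 = -387
j: 9·(-11) - 13·(-18) = -99 - (-234) = 135
k: 13·9 - 17·(-11) = 117 - (-187) = 304
KL × KM = (-387, 135, 304)
|KL × KM| = √260410 ≈ 510.3038
area = ½ · 510.3038 ≈ 255.152

255.152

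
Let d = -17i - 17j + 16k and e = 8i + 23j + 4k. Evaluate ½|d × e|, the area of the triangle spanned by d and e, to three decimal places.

270.895

i: (-17)·4 - 16·23 = -68 - 368 = -436
j: 16·8 - (-17)·4 = 128 - (-68) = 196
k: (-17)·23 - (-17)·8 = -391 - (-136) = -255
d × e = (-436, 196, -255)
|d × e| = √((-436)² + 196² + (-255)²) = √293537 ≈ 541.7905
area = ½ · 541.7905 ≈ 270.895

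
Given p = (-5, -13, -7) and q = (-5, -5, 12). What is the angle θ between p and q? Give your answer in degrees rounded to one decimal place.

88.4

p · q = (-5)·(-5) + (-13)·(-5) + (-7)·12 = 25 + 65 - 84 = 6
|p|² = 25 + 169 + 49 = 243,  |p| = √243 ≈ 15.588457
|q|² = 25 + 25 + 144 = 194,  |q| = √194 ≈ 13.928388
cos θ = 6 / (15.588457 · 13.928388) ≈ 0.02763
θ = arccos(0.02763) ≈ 88.4°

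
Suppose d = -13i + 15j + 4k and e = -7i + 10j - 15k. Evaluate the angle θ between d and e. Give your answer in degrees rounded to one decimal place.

d · e = (-13)·(-7) + 15·10 + 4·(-15) = 91 + 150 - 60 = 181
|d|² = 169 + 225 + 16 = 410,  |d| = √410 ≈ 20.248457
|e|² = 49 + 100 + 225 = 374,  |e| = √374 ≈ 19.339080
cos θ = 181 / (20.248457 · 19.339080) ≈ 0.46222
θ = arccos(0.46222) ≈ 62.5°

62.5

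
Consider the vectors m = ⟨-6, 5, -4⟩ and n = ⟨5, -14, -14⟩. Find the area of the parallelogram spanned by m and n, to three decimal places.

i: 5·(-14) - (-4)·(-14) = -70 - 56 = -126
j: (-4)·5 - (-6)·(-14) = -20 - 84 = -104
k: (-6)·(-14) - 5·5 = 84 - 25 = 59
m × n = (-126, -104, 59)
|m × n| = √((-126)² + (-104)² + 59²) = √30173 ≈ 173.7038

173.704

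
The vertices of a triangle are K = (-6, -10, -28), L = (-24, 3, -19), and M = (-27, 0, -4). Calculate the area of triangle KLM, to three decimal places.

KL = (-18, 13, 9),  KM = (-21, 10, 24)
i: 13·24 - 9·10 = 312 - 90 = 222
j: 9·(-21) - (-18)·24 = -189 - (-432) = 243
k: (-18)·10 - 13·(-21) = -180 - (-273) = 93
KL × KM = (222, 243, 93)
|KL × KM| = √116982 ≈ 342.0263
area = ½ · 342.0263 ≈ 171.013

171.013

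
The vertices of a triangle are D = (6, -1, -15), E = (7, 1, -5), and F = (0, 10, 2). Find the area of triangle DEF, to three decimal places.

DE = (1, 2, 10),  DF = (-6, 11, 17)
i: 2·17 - 10·11 = 34 - 110 = -76
j: 10·(-6) - 1·17 = -60 - 17 = -77
k: 1·11 - 2·(-6) = 11 - (-12) = 23
DE × DF = (-76, -77, 23)
|DE × DF| = √12234 ≈ 110.6074
area = ½ · 110.6074 ≈ 55.304

55.304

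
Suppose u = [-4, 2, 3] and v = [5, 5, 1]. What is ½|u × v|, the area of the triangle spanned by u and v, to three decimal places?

i: 2·1 - 3·5 = 2 - 15 = -13
j: 3·5 - (-4)·1 = 15 - (-4) = 19
k: (-4)·5 - 2·5 = -20 - 10 = -30
u × v = (-13, 19, -30)
|u × v| = √((-13)² + 19² + (-30)²) = √1430 ≈ 37.8153
area = ½ · 37.8153 ≈ 18.908

18.908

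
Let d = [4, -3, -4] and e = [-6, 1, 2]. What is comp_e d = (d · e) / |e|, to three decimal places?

-5.466

d · e = 4·(-6) + (-3)·1 + (-4)·2 = -24 - 3 - 8 = -35
|e| = √(36 + 1 + 4) = √41 ≈ 6.4031
comp_e d = -35 / √41 ≈ -5.466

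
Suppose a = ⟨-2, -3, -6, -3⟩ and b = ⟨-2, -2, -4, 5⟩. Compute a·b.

19

a · b = (-2)·(-2) + (-3)·(-2) + (-6)·(-4) + (-3)·5 = 4 + 6 + 24 - 15 = 19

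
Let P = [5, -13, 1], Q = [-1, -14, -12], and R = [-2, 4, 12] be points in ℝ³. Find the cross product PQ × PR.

(210, 157, -109)

PQ = (-6, -1, -13)
PR = (-7, 17, 11)
i: (-1)·11 - (-13)·17 = -11 - (-221) = 210
j: (-13)·(-7) - (-6)·11 = 91 - (-66) = 157
k: (-6)·17 - (-1)·(-7) = -102 - 7 = -109
PQ × PR = (210, 157, -109)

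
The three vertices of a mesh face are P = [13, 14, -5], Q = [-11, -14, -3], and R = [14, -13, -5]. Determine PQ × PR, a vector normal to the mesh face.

PQ = (-24, -28, 2)
PR = (1, -27, 0)
i: (-28)·0 - 2·(-27) = 0 - (-54) = 54
j: 2·1 - (-24)·0 = 2 - 0 = 2
k: (-24)·(-27) - (-28)·1 = 648 - (-28) = 676
PQ × PR = (54, 2, 676)

(54, 2, 676)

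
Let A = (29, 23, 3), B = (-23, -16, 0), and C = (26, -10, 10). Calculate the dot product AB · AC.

AB = B − A = (-52, -39, -3)
AC = C − A = (-3, -33, 7)
AB · AC = (-52)·(-3) + (-39)·(-33) + (-3)·7 = 156 + 1287 - 21 = 1422

1422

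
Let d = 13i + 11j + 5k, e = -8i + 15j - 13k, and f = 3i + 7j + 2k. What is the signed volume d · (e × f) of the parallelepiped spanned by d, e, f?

e × f:
i: 15·2 - (-13)·7 = 30 - (-91) = 121
j: (-13)·3 - (-8)·2 = -39 - (-16) = -23
k: (-8)·7 - 15·3 = -56 - 45 = -101
e × f = (121, -23, -101)
d · (e × f) = 13·121 + 11·(-23) + 5·(-101) = 1573 - 253 - 505 = 815

815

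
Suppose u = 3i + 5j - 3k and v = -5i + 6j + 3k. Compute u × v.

(33, 6, 43)

i: 5·3 - (-3)·6 = 15 - (-18) = 33
j: (-3)·(-5) - 3·3 = 15 - 9 = 6
k: 3·6 - 5·(-5) = 18 - (-25) = 43
u × v = (33, 6, 43)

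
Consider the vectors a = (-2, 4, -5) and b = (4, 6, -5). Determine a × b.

(10, -30, -28)

i: 4·(-5) - (-5)·6 = -20 - (-30) = 10
j: (-5)·4 - (-2)·(-5) = -20 - 10 = -30
k: (-2)·6 - 4·4 = -12 - 16 = -28
a × b = (10, -30, -28)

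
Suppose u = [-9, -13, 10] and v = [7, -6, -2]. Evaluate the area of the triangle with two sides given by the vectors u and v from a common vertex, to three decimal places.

i: (-13)·(-2) - 10·(-6) = 26 - (-60) = 86
j: 10·7 - (-9)·(-2) = 70 - 18 = 52
k: (-9)·(-6) - (-13)·7 = 54 - (-91) = 145
u × v = (86, 52, 145)
|u × v| = √(86² + 52² + 145²) = √31125 ≈ 176.4228
area = ½ · 176.4228 ≈ 88.211

88.211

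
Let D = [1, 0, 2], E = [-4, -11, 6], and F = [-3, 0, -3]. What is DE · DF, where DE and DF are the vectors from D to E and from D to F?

DE = E − D = (-5, -11, 4)
DF = F − D = (-4, 0, -5)
DE · DF = (-5)·(-4) + (-11)·0 + 4·(-5) = 20 + 0 - 20 = 0

0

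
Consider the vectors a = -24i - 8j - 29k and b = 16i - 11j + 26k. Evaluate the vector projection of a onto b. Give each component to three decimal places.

a · b = (-24)·16 + (-8)·(-11) + (-29)·26 = -384 + 88 - 754 = -1050
|b|² = 256 + 121 + 676 = 1053
proj_b a = (-1050/1053) · (16, -11, 26) ≈ (-15.954, 10.969, -25.926)

(-15.954, 10.969, -25.926)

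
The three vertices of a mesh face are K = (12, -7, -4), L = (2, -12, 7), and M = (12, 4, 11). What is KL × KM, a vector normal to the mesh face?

(-196, 150, -110)

KL = (-10, -5, 11)
KM = (0, 11, 15)
i: (-5)·15 - 11·11 = -75 - 121 = -196
j: 11·0 - (-10)·15 = 0 - (-150) = 150
k: (-10)·11 - (-5)·0 = -110 - 0 = -110
KL × KM = (-196, 150, -110)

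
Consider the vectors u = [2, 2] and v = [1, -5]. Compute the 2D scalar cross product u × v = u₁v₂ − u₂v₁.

-12

2·(-5) - 2·1 = -10 - 2 = -12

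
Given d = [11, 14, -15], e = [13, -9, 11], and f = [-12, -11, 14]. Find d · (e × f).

e × f:
i: (-9)·14 - 11·(-11) = -126 - (-121) = -5
j: 11·(-12) - 13·14 = -132 - 182 = -314
k: 13·(-11) - (-9)·(-12) = -143 - 108 = -251
e × f = (-5, -314, -251)
d · (e × f) = 11·(-5) + 14·(-314) + (-15)·(-251) = -55 - 4396 + 3765 = -686

-686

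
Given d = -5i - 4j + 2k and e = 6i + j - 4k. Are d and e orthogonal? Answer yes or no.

d · e = (-5)·6 + (-4)·1 + 2·(-4) = -30 - 4 - 8 = -42
Nonzero, so the vectors are not orthogonal.

no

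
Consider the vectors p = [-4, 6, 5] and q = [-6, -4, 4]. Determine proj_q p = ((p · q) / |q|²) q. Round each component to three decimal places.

(-1.765, -1.176, 1.176)

p · q = (-4)·(-6) + 6·(-4) + 5·4 = 24 - 24 + 20 = 20
|q|² = 36 + 16 + 16 = 68
proj_q p = (20/68) · (-6, -4, 4) ≈ (-1.765, -1.176, 1.176)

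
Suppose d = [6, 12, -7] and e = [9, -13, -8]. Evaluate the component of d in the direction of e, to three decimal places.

d · e = 6·9 + 12·(-13) + (-7)·(-8) = 54 - 156 + 56 = -46
|e| = √(81 + 169 + 64) = √314 ≈ 17.7200
comp_e d = -46 / √314 ≈ -2.596

-2.596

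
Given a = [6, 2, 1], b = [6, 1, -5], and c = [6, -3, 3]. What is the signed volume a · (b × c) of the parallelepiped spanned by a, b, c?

-192

b × c:
i: 1·3 - (-5)·(-3) = 3 - 15 = -12
j: (-5)·6 - 6·3 = -30 - 18 = -48
k: 6·(-3) - 1·6 = -18 - 6 = -24
b × c = (-12, -48, -24)
a · (b × c) = 6·(-12) + 2·(-48) + 1·(-24) = -72 - 96 - 24 = -192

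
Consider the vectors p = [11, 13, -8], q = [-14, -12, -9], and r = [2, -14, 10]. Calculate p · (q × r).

-2880

q × r:
i: (-12)·10 - (-9)·(-14) = -120 - 126 = -246
j: (-9)·2 - (-14)·10 = -18 - (-140) = 122
k: (-14)·(-14) - (-12)·2 = 196 - (-24) = 220
q × r = (-246, 122, 220)
p · (q × r) = 11·(-246) + 13·122 + (-8)·220 = -2706 + 1586 - 1760 = -2880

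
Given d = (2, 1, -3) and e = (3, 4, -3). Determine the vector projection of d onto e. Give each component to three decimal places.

(1.676, 2.235, -1.676)

d · e = 2·3 + 1·4 + (-3)·(-3) = 6 + 4 + 9 = 19
|e|² = 9 + 16 + 9 = 34
proj_e d = (19/34) · (3, 4, -3) ≈ (1.676, 2.235, -1.676)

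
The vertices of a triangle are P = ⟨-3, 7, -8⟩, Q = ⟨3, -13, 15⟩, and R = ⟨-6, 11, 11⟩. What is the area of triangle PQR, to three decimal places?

PQ = (6, -20, 23),  PR = (-3, 4, 19)
i: (-20)·19 - 23·4 = -380 - 92 = -472
j: 23·(-3) - 6·19 = -69 - 114 = -183
k: 6·4 - (-20)·(-3) = 24 - 60 = -36
PQ × PR = (-472, -183, -36)
|PQ × PR| = √257569 ≈ 507.5126
area = ½ · 507.5126 ≈ 253.756

253.756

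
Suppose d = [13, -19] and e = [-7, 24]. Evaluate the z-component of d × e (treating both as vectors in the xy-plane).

179

13·24 - (-19)·(-7) = 312 - 133 = 179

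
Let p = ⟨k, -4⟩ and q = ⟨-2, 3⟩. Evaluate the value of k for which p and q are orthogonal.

-6

p · q = k·(-2) + (-4)·3 = -12 - 2k
Set equal to 0: -2k = 12, so k = -6.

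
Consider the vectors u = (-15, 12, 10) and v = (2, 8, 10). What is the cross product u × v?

i: 12·10 - 10·8 = 120 - 80 = 40
j: 10·2 - (-15)·10 = 20 - (-150) = 170
k: (-15)·8 - 12·2 = -120 - 24 = -144
u × v = (40, 170, -144)

(40, 170, -144)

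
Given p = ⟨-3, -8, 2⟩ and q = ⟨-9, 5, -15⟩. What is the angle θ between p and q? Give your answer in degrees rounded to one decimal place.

105.6

p · q = (-3)·(-9) + (-8)·5 + 2·(-15) = 27 - 40 - 30 = -43
|p|² = 9 + 64 + 4 = 77,  |p| = √77 ≈ 8.774964
|q|² = 81 + 25 + 225 = 331,  |q| = √331 ≈ 18.193405
cos θ = -43 / (8.774964 · 18.193405) ≈ -0.26935
θ = arccos(-0.26935) ≈ 105.6°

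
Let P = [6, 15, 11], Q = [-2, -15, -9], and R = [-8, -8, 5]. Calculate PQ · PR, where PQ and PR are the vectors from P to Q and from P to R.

PQ = Q − P = (-8, -30, -20)
PR = R − P = (-14, -23, -6)
PQ · PR = (-8)·(-14) + (-30)·(-23) + (-20)·(-6) = 112 + 690 + 120 = 922

922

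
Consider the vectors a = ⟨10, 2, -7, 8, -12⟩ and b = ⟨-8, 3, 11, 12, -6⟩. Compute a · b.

17

a · b = 10·(-8) + 2·3 + (-7)·11 + 8·12 + (-12)·(-6) = -80 + 6 - 77 + 96 + 72 = 17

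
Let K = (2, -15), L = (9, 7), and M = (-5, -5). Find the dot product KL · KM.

171

KL = L − K = (7, 22)
KM = M − K = (-7, 10)
KL · KM = 7·(-7) + 22·10 = -49 + 220 = 171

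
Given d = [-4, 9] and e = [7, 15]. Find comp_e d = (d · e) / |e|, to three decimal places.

d · e = (-4)·7 + 9·15 = -28 + 135 = 107
|e| = √(49 + 225) = √274 ≈ 16.5529
comp_e d = 107 / √274 ≈ 6.464

6.464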